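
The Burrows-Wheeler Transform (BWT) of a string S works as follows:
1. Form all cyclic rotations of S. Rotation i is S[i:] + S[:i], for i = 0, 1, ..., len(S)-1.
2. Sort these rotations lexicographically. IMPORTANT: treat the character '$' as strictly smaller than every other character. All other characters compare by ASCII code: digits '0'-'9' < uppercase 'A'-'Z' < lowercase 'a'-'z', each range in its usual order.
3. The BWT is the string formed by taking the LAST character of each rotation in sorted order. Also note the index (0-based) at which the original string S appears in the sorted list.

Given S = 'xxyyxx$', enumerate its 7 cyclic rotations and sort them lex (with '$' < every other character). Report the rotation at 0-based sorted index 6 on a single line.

Answer: yyxx$xx

Derivation:
All 7 rotations (rotation i = S[i:]+S[:i]):
  rot[0] = xxyyxx$
  rot[1] = xyyxx$x
  rot[2] = yyxx$xx
  rot[3] = yxx$xxy
  rot[4] = xx$xxyy
  rot[5] = x$xxyyx
  rot[6] = $xxyyxx
Sorted (with $ < everything):
  sorted[0] = $xxyyxx
  sorted[1] = x$xxyyx
  sorted[2] = xx$xxyy
  sorted[3] = xxyyxx$
  sorted[4] = xyyxx$x
  sorted[5] = yxx$xxy
  sorted[6] = yyxx$xx
sorted[6] = yyxx$xx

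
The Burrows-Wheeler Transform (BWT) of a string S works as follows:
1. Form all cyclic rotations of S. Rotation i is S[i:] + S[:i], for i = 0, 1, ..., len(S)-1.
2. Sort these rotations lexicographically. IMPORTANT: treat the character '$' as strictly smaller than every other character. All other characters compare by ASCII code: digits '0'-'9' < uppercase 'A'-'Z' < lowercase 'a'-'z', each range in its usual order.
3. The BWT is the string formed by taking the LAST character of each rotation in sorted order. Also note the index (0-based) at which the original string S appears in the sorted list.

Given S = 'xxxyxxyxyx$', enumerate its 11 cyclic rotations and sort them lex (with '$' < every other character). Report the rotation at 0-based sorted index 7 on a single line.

All 11 rotations (rotation i = S[i:]+S[:i]):
  rot[0] = xxxyxxyxyx$
  rot[1] = xxyxxyxyx$x
  rot[2] = xyxxyxyx$xx
  rot[3] = yxxyxyx$xxx
  rot[4] = xxyxyx$xxxy
  rot[5] = xyxyx$xxxyx
  rot[6] = yxyx$xxxyxx
  rot[7] = xyx$xxxyxxy
  rot[8] = yx$xxxyxxyx
  rot[9] = x$xxxyxxyxy
  rot[10] = $xxxyxxyxyx
Sorted (with $ < everything):
  sorted[0] = $xxxyxxyxyx
  sorted[1] = x$xxxyxxyxy
  sorted[2] = xxxyxxyxyx$
  sorted[3] = xxyxxyxyx$x
  sorted[4] = xxyxyx$xxxy
  sorted[5] = xyx$xxxyxxy
  sorted[6] = xyxxyxyx$xx
  sorted[7] = xyxyx$xxxyx
  sorted[8] = yx$xxxyxxyx
  sorted[9] = yxxyxyx$xxx
  sorted[10] = yxyx$xxxyxx
sorted[7] = xyxyx$xxxyx

Answer: xyxyx$xxxyx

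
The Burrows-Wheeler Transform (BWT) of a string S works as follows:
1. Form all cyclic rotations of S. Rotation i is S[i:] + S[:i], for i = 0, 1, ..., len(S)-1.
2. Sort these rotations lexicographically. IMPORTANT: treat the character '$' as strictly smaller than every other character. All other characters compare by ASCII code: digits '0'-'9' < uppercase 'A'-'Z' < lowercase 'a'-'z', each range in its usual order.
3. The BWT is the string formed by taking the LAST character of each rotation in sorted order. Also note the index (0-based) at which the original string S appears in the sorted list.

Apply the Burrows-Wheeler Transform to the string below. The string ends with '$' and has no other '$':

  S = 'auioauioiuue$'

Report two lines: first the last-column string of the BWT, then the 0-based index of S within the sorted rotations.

All 13 rotations (rotation i = S[i:]+S[:i]):
  rot[0] = auioauioiuue$
  rot[1] = uioauioiuue$a
  rot[2] = ioauioiuue$au
  rot[3] = oauioiuue$aui
  rot[4] = auioiuue$auio
  rot[5] = uioiuue$auioa
  rot[6] = ioiuue$auioau
  rot[7] = oiuue$auioaui
  rot[8] = iuue$auioauio
  rot[9] = uue$auioauioi
  rot[10] = ue$auioauioiu
  rot[11] = e$auioauioiuu
  rot[12] = $auioauioiuue
Sorted (with $ < everything):
  sorted[0] = $auioauioiuue  (last char: 'e')
  sorted[1] = auioauioiuue$  (last char: '$')
  sorted[2] = auioiuue$auio  (last char: 'o')
  sorted[3] = e$auioauioiuu  (last char: 'u')
  sorted[4] = ioauioiuue$au  (last char: 'u')
  sorted[5] = ioiuue$auioau  (last char: 'u')
  sorted[6] = iuue$auioauio  (last char: 'o')
  sorted[7] = oauioiuue$aui  (last char: 'i')
  sorted[8] = oiuue$auioaui  (last char: 'i')
  sorted[9] = ue$auioauioiu  (last char: 'u')
  sorted[10] = uioauioiuue$a  (last char: 'a')
  sorted[11] = uioiuue$auioa  (last char: 'a')
  sorted[12] = uue$auioauioi  (last char: 'i')
Last column: e$ouuuoiiuaai
Original string S is at sorted index 1

Answer: e$ouuuoiiuaai
1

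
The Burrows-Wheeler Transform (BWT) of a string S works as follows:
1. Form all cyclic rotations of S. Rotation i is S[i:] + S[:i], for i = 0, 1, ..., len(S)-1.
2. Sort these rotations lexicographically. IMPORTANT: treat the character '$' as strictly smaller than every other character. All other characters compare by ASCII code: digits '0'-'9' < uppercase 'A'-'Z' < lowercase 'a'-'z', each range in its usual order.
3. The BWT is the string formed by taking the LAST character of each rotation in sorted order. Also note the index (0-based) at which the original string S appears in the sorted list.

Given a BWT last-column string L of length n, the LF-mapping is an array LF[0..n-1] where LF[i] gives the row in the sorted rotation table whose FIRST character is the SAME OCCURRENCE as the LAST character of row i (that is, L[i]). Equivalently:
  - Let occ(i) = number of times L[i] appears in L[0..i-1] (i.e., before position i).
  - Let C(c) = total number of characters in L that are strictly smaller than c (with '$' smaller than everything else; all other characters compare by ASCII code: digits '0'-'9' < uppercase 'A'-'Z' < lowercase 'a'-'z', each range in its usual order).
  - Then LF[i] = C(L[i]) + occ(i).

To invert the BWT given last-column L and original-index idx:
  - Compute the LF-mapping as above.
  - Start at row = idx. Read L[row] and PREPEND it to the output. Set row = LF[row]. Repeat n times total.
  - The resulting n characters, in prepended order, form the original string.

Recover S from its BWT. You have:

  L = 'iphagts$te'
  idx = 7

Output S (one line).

Answer: spaghetti$

Derivation:
LF mapping: 5 6 4 1 3 8 7 0 9 2
Walk LF starting at row 7, prepending L[row]:
  step 1: row=7, L[7]='$', prepend. Next row=LF[7]=0
  step 2: row=0, L[0]='i', prepend. Next row=LF[0]=5
  step 3: row=5, L[5]='t', prepend. Next row=LF[5]=8
  step 4: row=8, L[8]='t', prepend. Next row=LF[8]=9
  step 5: row=9, L[9]='e', prepend. Next row=LF[9]=2
  step 6: row=2, L[2]='h', prepend. Next row=LF[2]=4
  step 7: row=4, L[4]='g', prepend. Next row=LF[4]=3
  step 8: row=3, L[3]='a', prepend. Next row=LF[3]=1
  step 9: row=1, L[1]='p', prepend. Next row=LF[1]=6
  step 10: row=6, L[6]='s', prepend. Next row=LF[6]=7
Reversed output: spaghetti$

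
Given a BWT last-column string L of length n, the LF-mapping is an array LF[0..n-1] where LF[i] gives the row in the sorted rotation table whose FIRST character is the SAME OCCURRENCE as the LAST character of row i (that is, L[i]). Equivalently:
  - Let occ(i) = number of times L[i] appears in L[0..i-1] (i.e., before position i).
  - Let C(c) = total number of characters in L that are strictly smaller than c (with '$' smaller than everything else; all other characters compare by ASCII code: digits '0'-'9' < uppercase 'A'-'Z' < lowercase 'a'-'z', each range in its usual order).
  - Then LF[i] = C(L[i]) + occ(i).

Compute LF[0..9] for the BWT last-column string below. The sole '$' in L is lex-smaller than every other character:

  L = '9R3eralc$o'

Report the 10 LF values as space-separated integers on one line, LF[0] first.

Char counts: '$':1, '3':1, '9':1, 'R':1, 'a':1, 'c':1, 'e':1, 'l':1, 'o':1, 'r':1
C (first-col start): C('$')=0, C('3')=1, C('9')=2, C('R')=3, C('a')=4, C('c')=5, C('e')=6, C('l')=7, C('o')=8, C('r')=9
L[0]='9': occ=0, LF[0]=C('9')+0=2+0=2
L[1]='R': occ=0, LF[1]=C('R')+0=3+0=3
L[2]='3': occ=0, LF[2]=C('3')+0=1+0=1
L[3]='e': occ=0, LF[3]=C('e')+0=6+0=6
L[4]='r': occ=0, LF[4]=C('r')+0=9+0=9
L[5]='a': occ=0, LF[5]=C('a')+0=4+0=4
L[6]='l': occ=0, LF[6]=C('l')+0=7+0=7
L[7]='c': occ=0, LF[7]=C('c')+0=5+0=5
L[8]='$': occ=0, LF[8]=C('$')+0=0+0=0
L[9]='o': occ=0, LF[9]=C('o')+0=8+0=8

Answer: 2 3 1 6 9 4 7 5 0 8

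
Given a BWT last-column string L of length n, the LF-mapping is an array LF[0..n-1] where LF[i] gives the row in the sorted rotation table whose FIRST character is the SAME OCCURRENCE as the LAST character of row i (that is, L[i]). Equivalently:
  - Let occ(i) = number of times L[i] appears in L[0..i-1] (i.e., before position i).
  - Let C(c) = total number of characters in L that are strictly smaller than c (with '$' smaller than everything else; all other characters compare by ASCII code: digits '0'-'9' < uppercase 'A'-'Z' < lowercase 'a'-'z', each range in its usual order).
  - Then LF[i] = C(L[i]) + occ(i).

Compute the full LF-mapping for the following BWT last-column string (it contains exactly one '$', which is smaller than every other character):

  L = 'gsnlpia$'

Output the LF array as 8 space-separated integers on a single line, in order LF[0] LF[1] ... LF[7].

Char counts: '$':1, 'a':1, 'g':1, 'i':1, 'l':1, 'n':1, 'p':1, 's':1
C (first-col start): C('$')=0, C('a')=1, C('g')=2, C('i')=3, C('l')=4, C('n')=5, C('p')=6, C('s')=7
L[0]='g': occ=0, LF[0]=C('g')+0=2+0=2
L[1]='s': occ=0, LF[1]=C('s')+0=7+0=7
L[2]='n': occ=0, LF[2]=C('n')+0=5+0=5
L[3]='l': occ=0, LF[3]=C('l')+0=4+0=4
L[4]='p': occ=0, LF[4]=C('p')+0=6+0=6
L[5]='i': occ=0, LF[5]=C('i')+0=3+0=3
L[6]='a': occ=0, LF[6]=C('a')+0=1+0=1
L[7]='$': occ=0, LF[7]=C('$')+0=0+0=0

Answer: 2 7 5 4 6 3 1 0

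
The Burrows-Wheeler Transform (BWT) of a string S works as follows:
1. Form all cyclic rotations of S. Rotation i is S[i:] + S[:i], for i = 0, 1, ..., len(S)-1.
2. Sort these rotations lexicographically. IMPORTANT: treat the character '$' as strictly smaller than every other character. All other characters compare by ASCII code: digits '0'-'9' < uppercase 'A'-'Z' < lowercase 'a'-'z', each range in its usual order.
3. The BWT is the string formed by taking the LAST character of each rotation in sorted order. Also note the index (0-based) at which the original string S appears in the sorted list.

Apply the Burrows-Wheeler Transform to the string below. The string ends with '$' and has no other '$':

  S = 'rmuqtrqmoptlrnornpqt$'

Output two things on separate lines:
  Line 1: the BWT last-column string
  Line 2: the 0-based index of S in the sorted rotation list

All 21 rotations (rotation i = S[i:]+S[:i]):
  rot[0] = rmuqtrqmoptlrnornpqt$
  rot[1] = muqtrqmoptlrnornpqt$r
  rot[2] = uqtrqmoptlrnornpqt$rm
  rot[3] = qtrqmoptlrnornpqt$rmu
  rot[4] = trqmoptlrnornpqt$rmuq
  rot[5] = rqmoptlrnornpqt$rmuqt
  rot[6] = qmoptlrnornpqt$rmuqtr
  rot[7] = moptlrnornpqt$rmuqtrq
  rot[8] = optlrnornpqt$rmuqtrqm
  rot[9] = ptlrnornpqt$rmuqtrqmo
  rot[10] = tlrnornpqt$rmuqtrqmop
  rot[11] = lrnornpqt$rmuqtrqmopt
  rot[12] = rnornpqt$rmuqtrqmoptl
  rot[13] = nornpqt$rmuqtrqmoptlr
  rot[14] = ornpqt$rmuqtrqmoptlrn
  rot[15] = rnpqt$rmuqtrqmoptlrno
  rot[16] = npqt$rmuqtrqmoptlrnor
  rot[17] = pqt$rmuqtrqmoptlrnorn
  rot[18] = qt$rmuqtrqmoptlrnornp
  rot[19] = t$rmuqtrqmoptlrnornpq
  rot[20] = $rmuqtrqmoptlrnornpqt
Sorted (with $ < everything):
  sorted[0] = $rmuqtrqmoptlrnornpqt  (last char: 't')
  sorted[1] = lrnornpqt$rmuqtrqmopt  (last char: 't')
  sorted[2] = moptlrnornpqt$rmuqtrq  (last char: 'q')
  sorted[3] = muqtrqmoptlrnornpqt$r  (last char: 'r')
  sorted[4] = nornpqt$rmuqtrqmoptlr  (last char: 'r')
  sorted[5] = npqt$rmuqtrqmoptlrnor  (last char: 'r')
  sorted[6] = optlrnornpqt$rmuqtrqm  (last char: 'm')
  sorted[7] = ornpqt$rmuqtrqmoptlrn  (last char: 'n')
  sorted[8] = pqt$rmuqtrqmoptlrnorn  (last char: 'n')
  sorted[9] = ptlrnornpqt$rmuqtrqmo  (last char: 'o')
  sorted[10] = qmoptlrnornpqt$rmuqtr  (last char: 'r')
  sorted[11] = qt$rmuqtrqmoptlrnornp  (last char: 'p')
  sorted[12] = qtrqmoptlrnornpqt$rmu  (last char: 'u')
  sorted[13] = rmuqtrqmoptlrnornpqt$  (last char: '$')
  sorted[14] = rnornpqt$rmuqtrqmoptl  (last char: 'l')
  sorted[15] = rnpqt$rmuqtrqmoptlrno  (last char: 'o')
  sorted[16] = rqmoptlrnornpqt$rmuqt  (last char: 't')
  sorted[17] = t$rmuqtrqmoptlrnornpq  (last char: 'q')
  sorted[18] = tlrnornpqt$rmuqtrqmop  (last char: 'p')
  sorted[19] = trqmoptlrnornpqt$rmuq  (last char: 'q')
  sorted[20] = uqtrqmoptlrnornpqt$rm  (last char: 'm')
Last column: ttqrrrmnnorpu$lotqpqm
Original string S is at sorted index 13

Answer: ttqrrrmnnorpu$lotqpqm
13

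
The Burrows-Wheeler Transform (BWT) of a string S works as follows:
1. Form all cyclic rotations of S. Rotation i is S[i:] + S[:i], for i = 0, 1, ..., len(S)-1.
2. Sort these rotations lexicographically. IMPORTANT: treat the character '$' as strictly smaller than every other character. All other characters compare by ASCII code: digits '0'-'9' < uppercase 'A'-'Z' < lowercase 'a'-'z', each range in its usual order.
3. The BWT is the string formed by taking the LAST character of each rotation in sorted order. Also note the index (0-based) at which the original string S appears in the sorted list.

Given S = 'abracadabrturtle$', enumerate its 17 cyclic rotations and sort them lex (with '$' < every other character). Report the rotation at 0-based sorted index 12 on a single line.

All 17 rotations (rotation i = S[i:]+S[:i]):
  rot[0] = abracadabrturtle$
  rot[1] = bracadabrturtle$a
  rot[2] = racadabrturtle$ab
  rot[3] = acadabrturtle$abr
  rot[4] = cadabrturtle$abra
  rot[5] = adabrturtle$abrac
  rot[6] = dabrturtle$abraca
  rot[7] = abrturtle$abracad
  rot[8] = brturtle$abracada
  rot[9] = rturtle$abracadab
  rot[10] = turtle$abracadabr
  rot[11] = urtle$abracadabrt
  rot[12] = rtle$abracadabrtu
  rot[13] = tle$abracadabrtur
  rot[14] = le$abracadabrturt
  rot[15] = e$abracadabrturtl
  rot[16] = $abracadabrturtle
Sorted (with $ < everything):
  sorted[0] = $abracadabrturtle
  sorted[1] = abracadabrturtle$
  sorted[2] = abrturtle$abracad
  sorted[3] = acadabrturtle$abr
  sorted[4] = adabrturtle$abrac
  sorted[5] = bracadabrturtle$a
  sorted[6] = brturtle$abracada
  sorted[7] = cadabrturtle$abra
  sorted[8] = dabrturtle$abraca
  sorted[9] = e$abracadabrturtl
  sorted[10] = le$abracadabrturt
  sorted[11] = racadabrturtle$ab
  sorted[12] = rtle$abracadabrtu
  sorted[13] = rturtle$abracadab
  sorted[14] = tle$abracadabrtur
  sorted[15] = turtle$abracadabr
  sorted[16] = urtle$abracadabrt
sorted[12] = rtle$abracadabrtu

Answer: rtle$abracadabrtu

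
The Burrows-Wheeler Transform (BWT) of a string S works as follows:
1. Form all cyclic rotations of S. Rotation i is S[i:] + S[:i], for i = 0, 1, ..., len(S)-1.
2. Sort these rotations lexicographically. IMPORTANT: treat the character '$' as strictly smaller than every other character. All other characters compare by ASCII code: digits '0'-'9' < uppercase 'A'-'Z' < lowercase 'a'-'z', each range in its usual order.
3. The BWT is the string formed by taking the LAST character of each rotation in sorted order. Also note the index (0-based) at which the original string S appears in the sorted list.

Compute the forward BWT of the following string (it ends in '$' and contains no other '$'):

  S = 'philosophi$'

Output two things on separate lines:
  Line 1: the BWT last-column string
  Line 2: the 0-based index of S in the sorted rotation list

All 11 rotations (rotation i = S[i:]+S[:i]):
  rot[0] = philosophi$
  rot[1] = hilosophi$p
  rot[2] = ilosophi$ph
  rot[3] = losophi$phi
  rot[4] = osophi$phil
  rot[5] = sophi$philo
  rot[6] = ophi$philos
  rot[7] = phi$philoso
  rot[8] = hi$philosop
  rot[9] = i$philosoph
  rot[10] = $philosophi
Sorted (with $ < everything):
  sorted[0] = $philosophi  (last char: 'i')
  sorted[1] = hi$philosop  (last char: 'p')
  sorted[2] = hilosophi$p  (last char: 'p')
  sorted[3] = i$philosoph  (last char: 'h')
  sorted[4] = ilosophi$ph  (last char: 'h')
  sorted[5] = losophi$phi  (last char: 'i')
  sorted[6] = ophi$philos  (last char: 's')
  sorted[7] = osophi$phil  (last char: 'l')
  sorted[8] = phi$philoso  (last char: 'o')
  sorted[9] = philosophi$  (last char: '$')
  sorted[10] = sophi$philo  (last char: 'o')
Last column: ipphhislo$o
Original string S is at sorted index 9

Answer: ipphhislo$o
9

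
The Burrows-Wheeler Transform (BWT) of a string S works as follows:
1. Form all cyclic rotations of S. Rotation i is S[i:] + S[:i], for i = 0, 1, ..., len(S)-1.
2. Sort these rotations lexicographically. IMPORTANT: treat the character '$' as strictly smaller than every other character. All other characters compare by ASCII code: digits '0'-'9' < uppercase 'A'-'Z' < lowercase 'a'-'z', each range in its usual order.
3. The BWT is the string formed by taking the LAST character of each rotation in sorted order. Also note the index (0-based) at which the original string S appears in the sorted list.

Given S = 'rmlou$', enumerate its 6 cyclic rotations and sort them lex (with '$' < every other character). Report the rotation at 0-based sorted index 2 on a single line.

All 6 rotations (rotation i = S[i:]+S[:i]):
  rot[0] = rmlou$
  rot[1] = mlou$r
  rot[2] = lou$rm
  rot[3] = ou$rml
  rot[4] = u$rmlo
  rot[5] = $rmlou
Sorted (with $ < everything):
  sorted[0] = $rmlou
  sorted[1] = lou$rm
  sorted[2] = mlou$r
  sorted[3] = ou$rml
  sorted[4] = rmlou$
  sorted[5] = u$rmlo
sorted[2] = mlou$r

Answer: mlou$r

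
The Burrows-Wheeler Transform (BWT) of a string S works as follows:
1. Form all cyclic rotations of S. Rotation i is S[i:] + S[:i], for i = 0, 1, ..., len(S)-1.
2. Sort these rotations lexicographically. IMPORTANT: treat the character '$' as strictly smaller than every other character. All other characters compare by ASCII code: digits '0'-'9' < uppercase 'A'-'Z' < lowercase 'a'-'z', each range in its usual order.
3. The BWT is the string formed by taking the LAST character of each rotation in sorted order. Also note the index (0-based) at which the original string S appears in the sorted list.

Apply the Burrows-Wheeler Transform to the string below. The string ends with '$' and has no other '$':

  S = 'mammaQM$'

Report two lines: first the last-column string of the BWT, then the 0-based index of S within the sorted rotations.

Answer: MQammm$a
6

Derivation:
All 8 rotations (rotation i = S[i:]+S[:i]):
  rot[0] = mammaQM$
  rot[1] = ammaQM$m
  rot[2] = mmaQM$ma
  rot[3] = maQM$mam
  rot[4] = aQM$mamm
  rot[5] = QM$mamma
  rot[6] = M$mammaQ
  rot[7] = $mammaQM
Sorted (with $ < everything):
  sorted[0] = $mammaQM  (last char: 'M')
  sorted[1] = M$mammaQ  (last char: 'Q')
  sorted[2] = QM$mamma  (last char: 'a')
  sorted[3] = aQM$mamm  (last char: 'm')
  sorted[4] = ammaQM$m  (last char: 'm')
  sorted[5] = maQM$mam  (last char: 'm')
  sorted[6] = mammaQM$  (last char: '$')
  sorted[7] = mmaQM$ma  (last char: 'a')
Last column: MQammm$a
Original string S is at sorted index 6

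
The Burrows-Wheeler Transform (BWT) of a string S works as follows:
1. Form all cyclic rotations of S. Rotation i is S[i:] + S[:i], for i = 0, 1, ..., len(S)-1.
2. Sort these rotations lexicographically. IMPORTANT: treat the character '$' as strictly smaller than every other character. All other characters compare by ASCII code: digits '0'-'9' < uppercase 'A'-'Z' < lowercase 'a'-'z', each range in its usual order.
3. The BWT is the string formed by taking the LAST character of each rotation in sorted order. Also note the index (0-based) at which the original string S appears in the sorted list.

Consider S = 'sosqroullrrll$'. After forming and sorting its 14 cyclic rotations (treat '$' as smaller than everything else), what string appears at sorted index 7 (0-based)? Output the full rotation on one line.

Answer: qroullrrll$sos

Derivation:
All 14 rotations (rotation i = S[i:]+S[:i]):
  rot[0] = sosqroullrrll$
  rot[1] = osqroullrrll$s
  rot[2] = sqroullrrll$so
  rot[3] = qroullrrll$sos
  rot[4] = roullrrll$sosq
  rot[5] = oullrrll$sosqr
  rot[6] = ullrrll$sosqro
  rot[7] = llrrll$sosqrou
  rot[8] = lrrll$sosqroul
  rot[9] = rrll$sosqroull
  rot[10] = rll$sosqroullr
  rot[11] = ll$sosqroullrr
  rot[12] = l$sosqroullrrl
  rot[13] = $sosqroullrrll
Sorted (with $ < everything):
  sorted[0] = $sosqroullrrll
  sorted[1] = l$sosqroullrrl
  sorted[2] = ll$sosqroullrr
  sorted[3] = llrrll$sosqrou
  sorted[4] = lrrll$sosqroul
  sorted[5] = osqroullrrll$s
  sorted[6] = oullrrll$sosqr
  sorted[7] = qroullrrll$sos
  sorted[8] = rll$sosqroullr
  sorted[9] = roullrrll$sosq
  sorted[10] = rrll$sosqroull
  sorted[11] = sosqroullrrll$
  sorted[12] = sqroullrrll$so
  sorted[13] = ullrrll$sosqro
sorted[7] = qroullrrll$sos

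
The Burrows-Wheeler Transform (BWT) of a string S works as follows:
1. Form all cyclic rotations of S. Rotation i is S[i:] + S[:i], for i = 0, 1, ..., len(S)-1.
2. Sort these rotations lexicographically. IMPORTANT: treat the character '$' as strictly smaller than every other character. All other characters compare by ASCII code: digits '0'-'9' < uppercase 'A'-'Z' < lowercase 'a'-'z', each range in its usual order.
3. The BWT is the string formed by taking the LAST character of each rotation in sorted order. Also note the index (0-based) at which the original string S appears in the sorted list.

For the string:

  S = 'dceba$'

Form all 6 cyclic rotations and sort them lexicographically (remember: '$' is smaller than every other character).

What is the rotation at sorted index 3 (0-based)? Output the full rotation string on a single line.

Answer: ceba$d

Derivation:
All 6 rotations (rotation i = S[i:]+S[:i]):
  rot[0] = dceba$
  rot[1] = ceba$d
  rot[2] = eba$dc
  rot[3] = ba$dce
  rot[4] = a$dceb
  rot[5] = $dceba
Sorted (with $ < everything):
  sorted[0] = $dceba
  sorted[1] = a$dceb
  sorted[2] = ba$dce
  sorted[3] = ceba$d
  sorted[4] = dceba$
  sorted[5] = eba$dc
sorted[3] = ceba$d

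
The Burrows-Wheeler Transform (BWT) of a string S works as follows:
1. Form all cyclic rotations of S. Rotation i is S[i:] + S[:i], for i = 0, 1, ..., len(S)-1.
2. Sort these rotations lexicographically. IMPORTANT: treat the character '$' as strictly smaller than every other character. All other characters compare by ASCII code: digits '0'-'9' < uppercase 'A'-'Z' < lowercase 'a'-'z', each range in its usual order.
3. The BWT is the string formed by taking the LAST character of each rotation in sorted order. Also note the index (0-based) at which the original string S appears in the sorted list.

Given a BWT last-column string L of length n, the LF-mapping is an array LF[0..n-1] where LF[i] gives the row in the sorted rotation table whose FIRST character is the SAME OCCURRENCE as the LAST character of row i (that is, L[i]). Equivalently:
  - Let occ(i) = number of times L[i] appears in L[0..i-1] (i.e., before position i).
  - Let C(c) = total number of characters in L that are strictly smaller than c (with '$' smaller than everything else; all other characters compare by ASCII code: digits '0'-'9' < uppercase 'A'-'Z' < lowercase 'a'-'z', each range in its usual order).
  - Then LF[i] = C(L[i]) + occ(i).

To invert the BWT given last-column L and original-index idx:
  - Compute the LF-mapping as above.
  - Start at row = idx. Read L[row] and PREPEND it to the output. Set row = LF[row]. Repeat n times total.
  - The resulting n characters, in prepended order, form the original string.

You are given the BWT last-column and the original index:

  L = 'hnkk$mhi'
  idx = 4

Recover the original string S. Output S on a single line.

Answer: khmkinh$

Derivation:
LF mapping: 1 7 4 5 0 6 2 3
Walk LF starting at row 4, prepending L[row]:
  step 1: row=4, L[4]='$', prepend. Next row=LF[4]=0
  step 2: row=0, L[0]='h', prepend. Next row=LF[0]=1
  step 3: row=1, L[1]='n', prepend. Next row=LF[1]=7
  step 4: row=7, L[7]='i', prepend. Next row=LF[7]=3
  step 5: row=3, L[3]='k', prepend. Next row=LF[3]=5
  step 6: row=5, L[5]='m', prepend. Next row=LF[5]=6
  step 7: row=6, L[6]='h', prepend. Next row=LF[6]=2
  step 8: row=2, L[2]='k', prepend. Next row=LF[2]=4
Reversed output: khmkinh$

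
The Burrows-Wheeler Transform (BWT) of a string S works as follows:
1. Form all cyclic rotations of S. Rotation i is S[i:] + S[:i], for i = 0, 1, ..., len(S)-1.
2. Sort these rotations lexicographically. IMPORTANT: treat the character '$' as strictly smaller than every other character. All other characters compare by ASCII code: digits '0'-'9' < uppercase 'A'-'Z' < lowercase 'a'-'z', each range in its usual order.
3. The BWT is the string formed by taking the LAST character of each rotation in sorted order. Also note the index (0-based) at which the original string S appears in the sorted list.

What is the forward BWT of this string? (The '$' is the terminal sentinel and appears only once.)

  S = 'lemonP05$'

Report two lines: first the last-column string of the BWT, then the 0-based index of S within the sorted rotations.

All 9 rotations (rotation i = S[i:]+S[:i]):
  rot[0] = lemonP05$
  rot[1] = emonP05$l
  rot[2] = monP05$le
  rot[3] = onP05$lem
  rot[4] = nP05$lemo
  rot[5] = P05$lemon
  rot[6] = 05$lemonP
  rot[7] = 5$lemonP0
  rot[8] = $lemonP05
Sorted (with $ < everything):
  sorted[0] = $lemonP05  (last char: '5')
  sorted[1] = 05$lemonP  (last char: 'P')
  sorted[2] = 5$lemonP0  (last char: '0')
  sorted[3] = P05$lemon  (last char: 'n')
  sorted[4] = emonP05$l  (last char: 'l')
  sorted[5] = lemonP05$  (last char: '$')
  sorted[6] = monP05$le  (last char: 'e')
  sorted[7] = nP05$lemo  (last char: 'o')
  sorted[8] = onP05$lem  (last char: 'm')
Last column: 5P0nl$eom
Original string S is at sorted index 5

Answer: 5P0nl$eom
5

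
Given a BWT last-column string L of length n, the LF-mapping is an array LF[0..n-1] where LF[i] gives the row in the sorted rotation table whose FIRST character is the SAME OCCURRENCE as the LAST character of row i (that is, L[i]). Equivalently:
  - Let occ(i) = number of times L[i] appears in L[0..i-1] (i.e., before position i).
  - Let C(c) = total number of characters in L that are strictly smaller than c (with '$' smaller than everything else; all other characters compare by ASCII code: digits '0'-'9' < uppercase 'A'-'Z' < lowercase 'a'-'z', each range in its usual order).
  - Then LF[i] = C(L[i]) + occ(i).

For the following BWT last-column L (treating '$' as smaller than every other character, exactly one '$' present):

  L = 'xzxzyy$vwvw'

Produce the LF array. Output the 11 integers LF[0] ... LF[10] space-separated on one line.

Char counts: '$':1, 'v':2, 'w':2, 'x':2, 'y':2, 'z':2
C (first-col start): C('$')=0, C('v')=1, C('w')=3, C('x')=5, C('y')=7, C('z')=9
L[0]='x': occ=0, LF[0]=C('x')+0=5+0=5
L[1]='z': occ=0, LF[1]=C('z')+0=9+0=9
L[2]='x': occ=1, LF[2]=C('x')+1=5+1=6
L[3]='z': occ=1, LF[3]=C('z')+1=9+1=10
L[4]='y': occ=0, LF[4]=C('y')+0=7+0=7
L[5]='y': occ=1, LF[5]=C('y')+1=7+1=8
L[6]='$': occ=0, LF[6]=C('$')+0=0+0=0
L[7]='v': occ=0, LF[7]=C('v')+0=1+0=1
L[8]='w': occ=0, LF[8]=C('w')+0=3+0=3
L[9]='v': occ=1, LF[9]=C('v')+1=1+1=2
L[10]='w': occ=1, LF[10]=C('w')+1=3+1=4

Answer: 5 9 6 10 7 8 0 1 3 2 4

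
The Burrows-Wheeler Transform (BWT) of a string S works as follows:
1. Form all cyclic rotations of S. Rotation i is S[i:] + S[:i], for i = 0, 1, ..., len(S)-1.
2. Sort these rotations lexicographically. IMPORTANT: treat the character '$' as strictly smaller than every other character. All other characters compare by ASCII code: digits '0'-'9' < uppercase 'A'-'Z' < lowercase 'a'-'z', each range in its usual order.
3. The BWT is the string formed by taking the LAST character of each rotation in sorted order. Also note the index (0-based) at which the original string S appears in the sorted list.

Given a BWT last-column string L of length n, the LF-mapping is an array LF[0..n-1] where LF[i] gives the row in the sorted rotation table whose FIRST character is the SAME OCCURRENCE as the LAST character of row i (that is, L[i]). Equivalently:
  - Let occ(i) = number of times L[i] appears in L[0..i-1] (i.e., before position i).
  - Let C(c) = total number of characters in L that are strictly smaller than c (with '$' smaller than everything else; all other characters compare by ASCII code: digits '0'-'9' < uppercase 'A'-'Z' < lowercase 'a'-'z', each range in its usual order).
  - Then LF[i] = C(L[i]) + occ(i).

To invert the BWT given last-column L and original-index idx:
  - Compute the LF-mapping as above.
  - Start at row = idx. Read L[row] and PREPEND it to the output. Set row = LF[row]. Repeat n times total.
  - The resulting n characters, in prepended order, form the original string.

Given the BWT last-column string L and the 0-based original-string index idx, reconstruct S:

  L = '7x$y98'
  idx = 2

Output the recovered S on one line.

LF mapping: 1 4 0 5 3 2
Walk LF starting at row 2, prepending L[row]:
  step 1: row=2, L[2]='$', prepend. Next row=LF[2]=0
  step 2: row=0, L[0]='7', prepend. Next row=LF[0]=1
  step 3: row=1, L[1]='x', prepend. Next row=LF[1]=4
  step 4: row=4, L[4]='9', prepend. Next row=LF[4]=3
  step 5: row=3, L[3]='y', prepend. Next row=LF[3]=5
  step 6: row=5, L[5]='8', prepend. Next row=LF[5]=2
Reversed output: 8y9x7$

Answer: 8y9x7$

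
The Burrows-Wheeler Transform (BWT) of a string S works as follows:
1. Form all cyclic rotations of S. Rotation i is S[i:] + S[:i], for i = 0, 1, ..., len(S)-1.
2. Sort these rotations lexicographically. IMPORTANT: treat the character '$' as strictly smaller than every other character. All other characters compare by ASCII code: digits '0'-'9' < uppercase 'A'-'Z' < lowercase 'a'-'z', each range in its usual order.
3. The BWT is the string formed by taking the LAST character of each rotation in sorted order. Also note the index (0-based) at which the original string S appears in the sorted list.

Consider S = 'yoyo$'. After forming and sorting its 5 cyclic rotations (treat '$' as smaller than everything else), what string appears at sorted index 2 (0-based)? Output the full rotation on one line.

All 5 rotations (rotation i = S[i:]+S[:i]):
  rot[0] = yoyo$
  rot[1] = oyo$y
  rot[2] = yo$yo
  rot[3] = o$yoy
  rot[4] = $yoyo
Sorted (with $ < everything):
  sorted[0] = $yoyo
  sorted[1] = o$yoy
  sorted[2] = oyo$y
  sorted[3] = yo$yo
  sorted[4] = yoyo$
sorted[2] = oyo$y

Answer: oyo$y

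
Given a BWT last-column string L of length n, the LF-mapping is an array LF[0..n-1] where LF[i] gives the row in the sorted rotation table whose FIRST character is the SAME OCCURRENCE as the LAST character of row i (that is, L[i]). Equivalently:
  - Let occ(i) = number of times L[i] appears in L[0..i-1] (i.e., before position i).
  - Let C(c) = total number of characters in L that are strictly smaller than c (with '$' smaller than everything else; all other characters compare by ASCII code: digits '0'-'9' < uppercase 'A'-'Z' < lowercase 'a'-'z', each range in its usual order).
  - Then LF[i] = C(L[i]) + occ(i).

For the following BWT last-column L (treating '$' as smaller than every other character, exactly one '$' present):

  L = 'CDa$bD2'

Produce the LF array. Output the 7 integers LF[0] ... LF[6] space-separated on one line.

Char counts: '$':1, '2':1, 'C':1, 'D':2, 'a':1, 'b':1
C (first-col start): C('$')=0, C('2')=1, C('C')=2, C('D')=3, C('a')=5, C('b')=6
L[0]='C': occ=0, LF[0]=C('C')+0=2+0=2
L[1]='D': occ=0, LF[1]=C('D')+0=3+0=3
L[2]='a': occ=0, LF[2]=C('a')+0=5+0=5
L[3]='$': occ=0, LF[3]=C('$')+0=0+0=0
L[4]='b': occ=0, LF[4]=C('b')+0=6+0=6
L[5]='D': occ=1, LF[5]=C('D')+1=3+1=4
L[6]='2': occ=0, LF[6]=C('2')+0=1+0=1

Answer: 2 3 5 0 6 4 1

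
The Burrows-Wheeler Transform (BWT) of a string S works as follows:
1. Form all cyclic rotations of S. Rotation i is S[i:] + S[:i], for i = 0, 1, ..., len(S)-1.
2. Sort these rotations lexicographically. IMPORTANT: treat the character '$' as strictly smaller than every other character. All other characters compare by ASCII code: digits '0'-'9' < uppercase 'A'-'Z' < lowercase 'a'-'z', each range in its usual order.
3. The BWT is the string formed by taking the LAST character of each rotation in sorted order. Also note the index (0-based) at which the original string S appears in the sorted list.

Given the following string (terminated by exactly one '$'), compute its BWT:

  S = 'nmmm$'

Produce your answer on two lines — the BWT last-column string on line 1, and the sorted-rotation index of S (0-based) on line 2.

Answer: mmmn$
4

Derivation:
All 5 rotations (rotation i = S[i:]+S[:i]):
  rot[0] = nmmm$
  rot[1] = mmm$n
  rot[2] = mm$nm
  rot[3] = m$nmm
  rot[4] = $nmmm
Sorted (with $ < everything):
  sorted[0] = $nmmm  (last char: 'm')
  sorted[1] = m$nmm  (last char: 'm')
  sorted[2] = mm$nm  (last char: 'm')
  sorted[3] = mmm$n  (last char: 'n')
  sorted[4] = nmmm$  (last char: '$')
Last column: mmmn$
Original string S is at sorted index 4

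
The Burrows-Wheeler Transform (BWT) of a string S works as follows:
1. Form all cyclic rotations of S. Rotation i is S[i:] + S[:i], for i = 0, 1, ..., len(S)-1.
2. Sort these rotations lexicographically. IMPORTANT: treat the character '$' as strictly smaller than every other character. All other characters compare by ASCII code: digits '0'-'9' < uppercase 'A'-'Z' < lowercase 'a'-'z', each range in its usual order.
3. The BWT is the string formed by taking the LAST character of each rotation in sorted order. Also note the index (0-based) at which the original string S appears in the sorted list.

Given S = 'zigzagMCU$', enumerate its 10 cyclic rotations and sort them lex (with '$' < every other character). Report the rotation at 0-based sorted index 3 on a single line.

All 10 rotations (rotation i = S[i:]+S[:i]):
  rot[0] = zigzagMCU$
  rot[1] = igzagMCU$z
  rot[2] = gzagMCU$zi
  rot[3] = zagMCU$zig
  rot[4] = agMCU$zigz
  rot[5] = gMCU$zigza
  rot[6] = MCU$zigzag
  rot[7] = CU$zigzagM
  rot[8] = U$zigzagMC
  rot[9] = $zigzagMCU
Sorted (with $ < everything):
  sorted[0] = $zigzagMCU
  sorted[1] = CU$zigzagM
  sorted[2] = MCU$zigzag
  sorted[3] = U$zigzagMC
  sorted[4] = agMCU$zigz
  sorted[5] = gMCU$zigza
  sorted[6] = gzagMCU$zi
  sorted[7] = igzagMCU$z
  sorted[8] = zagMCU$zig
  sorted[9] = zigzagMCU$
sorted[3] = U$zigzagMC

Answer: U$zigzagMC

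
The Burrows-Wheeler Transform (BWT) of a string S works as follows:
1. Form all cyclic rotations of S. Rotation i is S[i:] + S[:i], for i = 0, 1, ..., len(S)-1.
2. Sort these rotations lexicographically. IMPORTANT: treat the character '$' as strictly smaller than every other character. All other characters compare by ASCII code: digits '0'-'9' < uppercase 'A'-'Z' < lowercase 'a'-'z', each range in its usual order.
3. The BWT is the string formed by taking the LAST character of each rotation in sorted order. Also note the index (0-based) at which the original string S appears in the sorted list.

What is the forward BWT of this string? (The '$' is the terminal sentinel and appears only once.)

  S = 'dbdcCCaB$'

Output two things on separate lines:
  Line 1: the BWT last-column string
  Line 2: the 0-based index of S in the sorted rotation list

Answer: BacCCdd$b
7

Derivation:
All 9 rotations (rotation i = S[i:]+S[:i]):
  rot[0] = dbdcCCaB$
  rot[1] = bdcCCaB$d
  rot[2] = dcCCaB$db
  rot[3] = cCCaB$dbd
  rot[4] = CCaB$dbdc
  rot[5] = CaB$dbdcC
  rot[6] = aB$dbdcCC
  rot[7] = B$dbdcCCa
  rot[8] = $dbdcCCaB
Sorted (with $ < everything):
  sorted[0] = $dbdcCCaB  (last char: 'B')
  sorted[1] = B$dbdcCCa  (last char: 'a')
  sorted[2] = CCaB$dbdc  (last char: 'c')
  sorted[3] = CaB$dbdcC  (last char: 'C')
  sorted[4] = aB$dbdcCC  (last char: 'C')
  sorted[5] = bdcCCaB$d  (last char: 'd')
  sorted[6] = cCCaB$dbd  (last char: 'd')
  sorted[7] = dbdcCCaB$  (last char: '$')
  sorted[8] = dcCCaB$db  (last char: 'b')
Last column: BacCCdd$b
Original string S is at sorted index 7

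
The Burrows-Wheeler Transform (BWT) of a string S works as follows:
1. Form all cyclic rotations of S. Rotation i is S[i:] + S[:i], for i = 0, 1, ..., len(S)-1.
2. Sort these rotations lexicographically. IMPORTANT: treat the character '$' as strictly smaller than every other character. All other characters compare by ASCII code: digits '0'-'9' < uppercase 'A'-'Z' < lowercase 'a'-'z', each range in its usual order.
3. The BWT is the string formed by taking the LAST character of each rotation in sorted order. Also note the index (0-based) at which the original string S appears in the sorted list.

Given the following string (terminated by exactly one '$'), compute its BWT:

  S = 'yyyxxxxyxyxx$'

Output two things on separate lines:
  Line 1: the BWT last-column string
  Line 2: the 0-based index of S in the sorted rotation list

Answer: xxyyxxyxxyxy$
12

Derivation:
All 13 rotations (rotation i = S[i:]+S[:i]):
  rot[0] = yyyxxxxyxyxx$
  rot[1] = yyxxxxyxyxx$y
  rot[2] = yxxxxyxyxx$yy
  rot[3] = xxxxyxyxx$yyy
  rot[4] = xxxyxyxx$yyyx
  rot[5] = xxyxyxx$yyyxx
  rot[6] = xyxyxx$yyyxxx
  rot[7] = yxyxx$yyyxxxx
  rot[8] = xyxx$yyyxxxxy
  rot[9] = yxx$yyyxxxxyx
  rot[10] = xx$yyyxxxxyxy
  rot[11] = x$yyyxxxxyxyx
  rot[12] = $yyyxxxxyxyxx
Sorted (with $ < everything):
  sorted[0] = $yyyxxxxyxyxx  (last char: 'x')
  sorted[1] = x$yyyxxxxyxyx  (last char: 'x')
  sorted[2] = xx$yyyxxxxyxy  (last char: 'y')
  sorted[3] = xxxxyxyxx$yyy  (last char: 'y')
  sorted[4] = xxxyxyxx$yyyx  (last char: 'x')
  sorted[5] = xxyxyxx$yyyxx  (last char: 'x')
  sorted[6] = xyxx$yyyxxxxy  (last char: 'y')
  sorted[7] = xyxyxx$yyyxxx  (last char: 'x')
  sorted[8] = yxx$yyyxxxxyx  (last char: 'x')
  sorted[9] = yxxxxyxyxx$yy  (last char: 'y')
  sorted[10] = yxyxx$yyyxxxx  (last char: 'x')
  sorted[11] = yyxxxxyxyxx$y  (last char: 'y')
  sorted[12] = yyyxxxxyxyxx$  (last char: '$')
Last column: xxyyxxyxxyxy$
Original string S is at sorted index 12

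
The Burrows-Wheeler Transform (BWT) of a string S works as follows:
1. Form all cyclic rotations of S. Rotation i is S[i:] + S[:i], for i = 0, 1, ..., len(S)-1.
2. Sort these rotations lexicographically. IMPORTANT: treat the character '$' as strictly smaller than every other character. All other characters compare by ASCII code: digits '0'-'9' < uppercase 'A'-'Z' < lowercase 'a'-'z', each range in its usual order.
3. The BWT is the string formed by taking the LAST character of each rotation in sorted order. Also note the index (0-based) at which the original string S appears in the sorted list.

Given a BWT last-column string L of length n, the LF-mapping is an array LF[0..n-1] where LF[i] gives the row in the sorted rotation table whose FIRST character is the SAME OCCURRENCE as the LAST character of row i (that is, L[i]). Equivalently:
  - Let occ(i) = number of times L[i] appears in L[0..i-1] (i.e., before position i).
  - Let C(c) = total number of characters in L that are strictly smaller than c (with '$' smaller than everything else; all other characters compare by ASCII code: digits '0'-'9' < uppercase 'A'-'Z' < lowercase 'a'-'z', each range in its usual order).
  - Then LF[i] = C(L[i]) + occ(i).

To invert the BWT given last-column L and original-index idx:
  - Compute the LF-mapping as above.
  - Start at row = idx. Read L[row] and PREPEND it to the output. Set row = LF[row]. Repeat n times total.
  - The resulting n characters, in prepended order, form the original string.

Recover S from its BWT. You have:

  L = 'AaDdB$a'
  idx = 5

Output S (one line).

Answer: adDBaA$

Derivation:
LF mapping: 1 4 3 6 2 0 5
Walk LF starting at row 5, prepending L[row]:
  step 1: row=5, L[5]='$', prepend. Next row=LF[5]=0
  step 2: row=0, L[0]='A', prepend. Next row=LF[0]=1
  step 3: row=1, L[1]='a', prepend. Next row=LF[1]=4
  step 4: row=4, L[4]='B', prepend. Next row=LF[4]=2
  step 5: row=2, L[2]='D', prepend. Next row=LF[2]=3
  step 6: row=3, L[3]='d', prepend. Next row=LF[3]=6
  step 7: row=6, L[6]='a', prepend. Next row=LF[6]=5
Reversed output: adDBaA$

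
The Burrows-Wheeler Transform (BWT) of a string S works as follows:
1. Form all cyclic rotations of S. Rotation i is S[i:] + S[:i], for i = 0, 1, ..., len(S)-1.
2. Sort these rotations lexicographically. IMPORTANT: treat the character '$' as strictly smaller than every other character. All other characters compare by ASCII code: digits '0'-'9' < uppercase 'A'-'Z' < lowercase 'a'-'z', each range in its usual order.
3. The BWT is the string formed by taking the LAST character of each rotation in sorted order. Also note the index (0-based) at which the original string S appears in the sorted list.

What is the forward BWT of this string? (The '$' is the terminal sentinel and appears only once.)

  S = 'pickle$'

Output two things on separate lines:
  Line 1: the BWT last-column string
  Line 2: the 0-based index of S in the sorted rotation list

Answer: eilpck$
6

Derivation:
All 7 rotations (rotation i = S[i:]+S[:i]):
  rot[0] = pickle$
  rot[1] = ickle$p
  rot[2] = ckle$pi
  rot[3] = kle$pic
  rot[4] = le$pick
  rot[5] = e$pickl
  rot[6] = $pickle
Sorted (with $ < everything):
  sorted[0] = $pickle  (last char: 'e')
  sorted[1] = ckle$pi  (last char: 'i')
  sorted[2] = e$pickl  (last char: 'l')
  sorted[3] = ickle$p  (last char: 'p')
  sorted[4] = kle$pic  (last char: 'c')
  sorted[5] = le$pick  (last char: 'k')
  sorted[6] = pickle$  (last char: '$')
Last column: eilpck$
Original string S is at sorted index 6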